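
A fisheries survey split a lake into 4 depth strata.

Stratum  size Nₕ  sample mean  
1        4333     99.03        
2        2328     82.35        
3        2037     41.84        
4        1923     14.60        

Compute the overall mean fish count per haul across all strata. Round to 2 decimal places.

N = 4333 + 2328 + 2037 + 1923 = 10621.
The stratified mean weights each stratum mean by its population share Nₕ/N.
Σ Nₕx̄ₕ = 4333·99.03 + 2328·82.35 + 2037·41.84 + 1923·14.60 = 429096.99 + 191710.8 + 85228.08 + 28075.8 = 734111.67.
Divide by N: 734111.67 / 10621 = 69.1189... → 69.12.

69.12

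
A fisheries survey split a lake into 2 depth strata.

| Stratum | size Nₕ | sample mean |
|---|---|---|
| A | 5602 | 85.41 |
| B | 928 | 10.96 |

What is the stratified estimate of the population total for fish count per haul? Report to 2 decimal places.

Estimate total by summing Nₕ·x̄ₕ over strata.
5602·85.41 + 928·10.96 = 478466.82 + 10170.88 = 488637.70.

488637.70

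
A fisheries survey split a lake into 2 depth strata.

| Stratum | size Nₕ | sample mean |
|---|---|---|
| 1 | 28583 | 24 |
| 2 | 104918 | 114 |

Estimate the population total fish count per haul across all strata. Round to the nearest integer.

12646644

1: 28583·24 = 685992
2: 104918·114 = 11960652
τ̂ = Σ Nₕx̄ₕ = 12646644.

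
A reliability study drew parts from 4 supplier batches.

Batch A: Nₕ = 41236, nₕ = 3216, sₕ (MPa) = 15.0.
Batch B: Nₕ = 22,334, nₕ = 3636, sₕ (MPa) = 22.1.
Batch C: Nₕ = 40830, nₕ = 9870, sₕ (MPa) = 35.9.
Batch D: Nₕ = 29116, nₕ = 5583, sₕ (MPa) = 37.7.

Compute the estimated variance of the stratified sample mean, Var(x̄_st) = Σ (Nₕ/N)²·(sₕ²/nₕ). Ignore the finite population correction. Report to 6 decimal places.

N = 133516. Term for each stratum: Wₕ²sₕ²/nₕ.
Var(x̄_st) = 0.006673488 + 0.003758608 + 0.012211356 + 0.012106312 = 0.034749765 → 0.034750.

0.034750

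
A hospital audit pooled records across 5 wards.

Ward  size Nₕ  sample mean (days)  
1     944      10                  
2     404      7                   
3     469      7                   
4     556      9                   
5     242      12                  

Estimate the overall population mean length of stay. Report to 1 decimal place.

9.0

N = 944 + 404 + 469 + 556 + 242 = 2615.
Overall mean = Σ (Nₕ/N)·x̄ₕ — weight by population share, not a simple average.
Σ Nₕx̄ₕ = 944·10 + 404·7 + 469·7 + 556·9 + 242·12 = 9440 + 2828 + 3283 + 5004 + 2904 = 23459.
Divide by N: 23459 / 2615 = 8.971... → 9.0.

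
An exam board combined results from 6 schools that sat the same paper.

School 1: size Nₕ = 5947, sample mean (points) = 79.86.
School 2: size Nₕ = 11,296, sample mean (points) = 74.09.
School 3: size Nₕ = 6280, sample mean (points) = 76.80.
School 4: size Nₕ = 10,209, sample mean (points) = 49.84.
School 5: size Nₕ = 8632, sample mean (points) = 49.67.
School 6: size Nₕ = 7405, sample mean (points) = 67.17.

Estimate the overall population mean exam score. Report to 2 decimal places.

N = 5947 + 11296 + 6280 + 10209 + 8632 + 7405 = 49769.
Weight each subgroup mean by Nₕ/N and sum.
Σ Nₕx̄ₕ = 5947·79.86 + 11296·74.09 + 6280·76.80 + 10209·49.84 + 8632·49.67 + 7405·67.17 = 474927.42 + 836920.64 + 482304 + 508816.56 + 428751.44 + 497393.85 = 3229113.91.
Divide by N: 3229113.91 / 49769 = 64.8820... → 64.88.

64.88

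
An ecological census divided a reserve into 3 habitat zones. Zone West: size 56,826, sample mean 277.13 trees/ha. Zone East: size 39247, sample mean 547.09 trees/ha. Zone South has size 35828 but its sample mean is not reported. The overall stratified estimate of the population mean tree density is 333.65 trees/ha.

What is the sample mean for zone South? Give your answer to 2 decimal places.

N = 56826 + 39247 + 35828 = 131901.
Overall total = μ·N = 333.65·131901 = 44008768.65.
Subtract the known strata: 56826·277.13 + 39247·547.09 = 37219830.61.
Remaining total for zone South: 44008768.65 − 37219830.61 = 6788938.04.
Divide by its size: 6788938.04 / 35828 = 189.4869... → 189.49.

189.49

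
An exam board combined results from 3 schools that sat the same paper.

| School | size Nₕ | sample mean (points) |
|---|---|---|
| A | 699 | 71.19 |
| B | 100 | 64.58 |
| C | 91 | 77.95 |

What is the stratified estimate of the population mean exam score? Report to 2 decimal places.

71.14

x̄_st = (Σ Nₕx̄ₕ) / (Σ Nₕ) = (699·71.19 + 100·64.58 + 91·77.95) / 890
= 63313.26 / 890 = 71.1385... → 71.14.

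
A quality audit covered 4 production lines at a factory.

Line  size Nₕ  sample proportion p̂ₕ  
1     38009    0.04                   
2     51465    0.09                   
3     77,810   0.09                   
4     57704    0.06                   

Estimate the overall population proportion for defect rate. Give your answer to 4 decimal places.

Wₕ = Nₕ/N with N = 224988: 0.1689, 0.2287, 0.3458, 0.2565.
p̂_st = 0.1689·0.04 + 0.2287·0.09 + 0.3458·0.09 + 0.2565·0.06 ≈ 0.073859... → 0.0739.

0.0739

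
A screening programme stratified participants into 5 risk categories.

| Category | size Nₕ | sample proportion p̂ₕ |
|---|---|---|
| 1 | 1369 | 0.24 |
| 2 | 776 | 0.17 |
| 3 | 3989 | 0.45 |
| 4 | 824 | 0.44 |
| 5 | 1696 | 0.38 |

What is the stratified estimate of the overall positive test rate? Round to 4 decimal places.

Wₕ = Nₕ/N with N = 8654: 0.1582, 0.0897, 0.4609, 0.0952, 0.1960.
p̂_st = 0.1582·0.24 + 0.0897·0.17 + 0.4609·0.45 + 0.0952·0.44 + 0.1960·0.38 ≈ 0.377001... → 0.3770.

0.3770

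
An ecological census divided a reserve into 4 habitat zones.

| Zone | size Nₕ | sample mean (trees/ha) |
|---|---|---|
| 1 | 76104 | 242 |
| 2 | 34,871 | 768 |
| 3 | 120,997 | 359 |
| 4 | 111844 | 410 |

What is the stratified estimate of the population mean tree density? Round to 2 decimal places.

x̄_st = (Σ Nₕx̄ₕ) / (Σ Nₕ) = (76104·242 + 34871·768 + 120997·359 + 111844·410) / 343816
= 134492059 / 343816 = 391.1745... → 391.17.

391.17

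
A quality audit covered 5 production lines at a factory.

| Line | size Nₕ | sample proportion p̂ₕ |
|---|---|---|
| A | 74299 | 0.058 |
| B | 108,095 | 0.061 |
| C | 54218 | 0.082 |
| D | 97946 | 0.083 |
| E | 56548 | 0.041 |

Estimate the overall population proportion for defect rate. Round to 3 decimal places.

Wₕ = Nₕ/N with N = 391106: 0.1900, 0.2764, 0.1386, 0.2504, 0.1446.
p̂_st = 0.1900·0.058 + 0.2764·0.061 + 0.1386·0.082 + 0.2504·0.083 + 0.1446·0.041 ≈ 0.06596... → 0.066.

0.066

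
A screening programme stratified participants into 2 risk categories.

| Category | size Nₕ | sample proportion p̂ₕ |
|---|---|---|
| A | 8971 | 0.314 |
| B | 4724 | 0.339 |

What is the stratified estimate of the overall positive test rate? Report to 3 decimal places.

0.323

Wₕ = Nₕ/N with N = 13695: 0.6551, 0.3449.
p̂_st = 0.6551·0.314 + 0.3449·0.339 ≈ 0.32262... → 0.323.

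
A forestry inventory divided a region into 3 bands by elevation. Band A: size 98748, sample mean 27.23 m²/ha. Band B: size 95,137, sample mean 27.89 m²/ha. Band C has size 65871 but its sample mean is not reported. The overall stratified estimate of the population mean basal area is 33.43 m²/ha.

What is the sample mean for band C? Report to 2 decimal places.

50.73

N = 98748 + 95137 + 65871 = 259756.
Overall total = μ·N = 33.43·259756 = 8683643.08.
Subtract the known strata: 98748·27.23 + 95137·27.89 = 5342278.97.
Remaining total for band C: 8683643.08 − 5342278.97 = 3341364.11.
Divide by its size: 3341364.11 / 65871 = 50.7259... → 50.73.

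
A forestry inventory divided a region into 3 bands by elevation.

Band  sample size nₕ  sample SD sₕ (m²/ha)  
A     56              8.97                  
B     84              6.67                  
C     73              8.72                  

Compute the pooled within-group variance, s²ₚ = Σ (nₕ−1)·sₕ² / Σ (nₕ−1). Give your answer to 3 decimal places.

64.727

Degrees of freedom: 55 + 83 + 72 = 210.
Σ(nₕ−1)sₕ² = 55·80.4609 + 83·44.4889 + 72·76.0384 = 13592.693.
s²ₚ = 13592.693 / 210 = 64.72711... → 64.727.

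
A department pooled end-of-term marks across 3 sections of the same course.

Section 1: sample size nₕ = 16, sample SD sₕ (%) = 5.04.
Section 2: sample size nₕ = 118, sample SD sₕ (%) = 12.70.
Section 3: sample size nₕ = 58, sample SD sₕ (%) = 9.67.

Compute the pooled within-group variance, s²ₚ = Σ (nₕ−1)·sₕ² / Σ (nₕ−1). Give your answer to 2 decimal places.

1: (16−1)·5.04² = 15·25.4016 = 381.024
2: (118−1)·12.70² = 117·161.29 = 18870.93
3: (58−1)·9.67² = 57·93.5089 = 5330.0073
Numerator = 24581.9613; denominator = Σ(nₕ−1) = 189.
s²ₚ = 24581.9613/189 = 130.0633... → 130.06.

130.06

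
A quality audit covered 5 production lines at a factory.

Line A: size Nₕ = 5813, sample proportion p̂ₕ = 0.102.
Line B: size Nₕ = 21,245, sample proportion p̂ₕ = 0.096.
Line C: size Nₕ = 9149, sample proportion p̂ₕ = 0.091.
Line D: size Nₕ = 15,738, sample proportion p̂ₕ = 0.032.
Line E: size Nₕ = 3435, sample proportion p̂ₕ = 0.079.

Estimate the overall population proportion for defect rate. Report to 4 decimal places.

N = 5813 + 21245 + 9149 + 15738 + 3435 = 55380.
Overall proportion = Σ (Nₕ/N)·p̂ₕ.
Σ Nₕp̂ₕ = 592.926 + 2039.52 + 832.559 + 503.616 + 271.365 = 4239.986.
4239.986 / 55380 = 0.076562... → 0.0766.

0.0766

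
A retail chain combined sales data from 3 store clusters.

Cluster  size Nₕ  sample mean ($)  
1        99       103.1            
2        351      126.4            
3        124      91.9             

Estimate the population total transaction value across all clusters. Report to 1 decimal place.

65968.9

Estimate total by summing Nₕ·x̄ₕ over strata.
99·103.1 + 351·126.4 + 124·91.9 = 10206.9 + 44366.4 + 11395.6 = 65968.9.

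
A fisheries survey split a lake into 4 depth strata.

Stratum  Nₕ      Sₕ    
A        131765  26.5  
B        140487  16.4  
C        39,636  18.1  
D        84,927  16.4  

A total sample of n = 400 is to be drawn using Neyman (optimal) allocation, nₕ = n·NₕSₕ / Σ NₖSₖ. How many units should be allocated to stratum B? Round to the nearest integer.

117

Σ NₕSₕ = 131765·26.5 + 140487·16.4 + 39636·18.1 + 84927·16.4 = 7905973.7.
Share for B: 2303986.8/7905973.7 = 0.29142.
n_B = 400 × 0.29142 = 116.569... → 117.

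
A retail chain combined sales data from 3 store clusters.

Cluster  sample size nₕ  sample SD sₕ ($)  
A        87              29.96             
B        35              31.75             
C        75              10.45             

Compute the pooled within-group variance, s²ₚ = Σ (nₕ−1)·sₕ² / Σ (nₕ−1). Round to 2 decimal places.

Degrees of freedom: 86 + 34 + 74 = 194.
Σ(nₕ−1)sₕ² = 86·897.6016 + 34·1008.0625 + 74·109.2025 = 119548.8476.
s²ₚ = 119548.8476 / 194 = 616.2312... → 616.23.

616.23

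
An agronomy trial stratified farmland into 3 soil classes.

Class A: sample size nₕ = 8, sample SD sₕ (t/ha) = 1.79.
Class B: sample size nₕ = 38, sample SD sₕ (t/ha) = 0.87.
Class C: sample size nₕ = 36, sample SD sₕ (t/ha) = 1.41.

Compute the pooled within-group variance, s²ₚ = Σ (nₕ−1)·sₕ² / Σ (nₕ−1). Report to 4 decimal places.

Degrees of freedom: 7 + 37 + 35 = 79.
Σ(nₕ−1)sₕ² = 7·3.2041 + 37·0.7569 + 35·1.9881 = 120.0175.
s²ₚ = 120.0175 / 79 = 1.519209... → 1.5192.

1.5192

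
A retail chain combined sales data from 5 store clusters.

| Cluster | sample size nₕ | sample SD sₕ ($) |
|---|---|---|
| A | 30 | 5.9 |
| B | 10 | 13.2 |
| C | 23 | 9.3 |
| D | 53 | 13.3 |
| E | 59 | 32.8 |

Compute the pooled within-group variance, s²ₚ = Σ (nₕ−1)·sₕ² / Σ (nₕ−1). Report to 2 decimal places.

447.51

Degrees of freedom: 29 + 9 + 22 + 52 + 58 = 170.
Σ(nₕ−1)sₕ² = 29·34.81 + 9·174.24 + 22·86.49 + 52·176.89 + 58·1075.84 = 76077.43.
s²ₚ = 76077.43 / 170 = 447.5143... → 447.51.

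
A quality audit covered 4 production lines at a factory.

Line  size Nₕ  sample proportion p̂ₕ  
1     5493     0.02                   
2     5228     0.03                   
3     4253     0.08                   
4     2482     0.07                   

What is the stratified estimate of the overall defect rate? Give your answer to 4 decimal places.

N = 5493 + 5228 + 4253 + 2482 = 17456.
Overall proportion = Σ (Nₕ/N)·p̂ₕ.
Σ Nₕp̂ₕ = 109.86 + 156.84 + 340.24 + 173.74 = 780.68.
780.68 / 17456 = 0.044723... → 0.0447.

0.0447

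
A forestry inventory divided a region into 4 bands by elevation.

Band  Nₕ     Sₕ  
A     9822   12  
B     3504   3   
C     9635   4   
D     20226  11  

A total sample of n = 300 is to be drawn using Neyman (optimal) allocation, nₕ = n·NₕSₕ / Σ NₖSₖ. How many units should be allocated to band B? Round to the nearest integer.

A: NₕSₕ = 9822·12 = 117864
B: NₕSₕ = 3504·3 = 10512
C: NₕSₕ = 9635·4 = 38540
D: NₕSₕ = 20226·11 = 222486
Σ NₕSₕ = 389402.
n_B = 300·10512/389402 = 8.099... → 8.

8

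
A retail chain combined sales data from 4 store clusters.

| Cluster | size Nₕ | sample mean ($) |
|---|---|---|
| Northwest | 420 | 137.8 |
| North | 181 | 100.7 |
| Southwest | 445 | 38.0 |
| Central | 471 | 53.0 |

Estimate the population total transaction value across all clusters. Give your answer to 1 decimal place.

Population total = Σ Nₕ·x̄ₕ (each stratum's size times its mean).
420·137.8 + 181·100.7 + 445·38.0 + 471·53.0 = 57876 + 18226.7 + 16910 + 24963 = 117975.7.

117975.7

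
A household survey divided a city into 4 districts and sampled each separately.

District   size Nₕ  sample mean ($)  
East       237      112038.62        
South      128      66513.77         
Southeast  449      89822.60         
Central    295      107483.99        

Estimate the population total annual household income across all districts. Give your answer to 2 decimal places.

Estimate total by summing Nₕ·x̄ₕ over strata.
237·112038.62 + 128·66513.77 + 449·89822.60 + 295·107483.99 = 26553152.94 + 8513762.56 + 40330347.4 + 31707777.05 = 107105039.95.

107105039.95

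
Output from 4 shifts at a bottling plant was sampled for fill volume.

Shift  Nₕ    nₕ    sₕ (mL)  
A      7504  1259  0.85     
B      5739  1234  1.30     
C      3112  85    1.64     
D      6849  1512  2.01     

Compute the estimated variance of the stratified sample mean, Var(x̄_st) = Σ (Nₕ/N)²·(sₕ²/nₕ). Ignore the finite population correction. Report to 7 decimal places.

0.0009457

N = 23204. Term for each stratum: Wₕ²sₕ²/nₕ.
Var(x̄_st) = 0.0000600167 + 0.0000837757 + 0.0005691441 + 0.0002327925 = 0.0009457290 → 0.0009457.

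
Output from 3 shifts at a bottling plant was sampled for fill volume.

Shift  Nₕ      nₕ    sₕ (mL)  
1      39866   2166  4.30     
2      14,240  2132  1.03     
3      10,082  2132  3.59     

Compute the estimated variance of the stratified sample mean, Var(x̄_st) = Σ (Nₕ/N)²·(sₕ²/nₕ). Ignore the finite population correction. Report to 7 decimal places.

N = 64188; Wₕ = Nₕ/N.
shift 1: (39866/64188)²·4.30²/2166 = 0.0032928815
shift 2: (14240/64188)²·1.03²/2132 = 0.0000244906
shift 3: (10082/64188)²·3.59²/2132 = 0.0001491377
Sum = 0.0034665097 → 0.0034665.

0.0034665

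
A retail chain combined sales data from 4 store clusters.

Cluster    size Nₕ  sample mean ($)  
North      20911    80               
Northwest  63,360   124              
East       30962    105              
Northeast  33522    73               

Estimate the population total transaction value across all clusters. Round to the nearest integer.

15227636

North: 20911·80 = 1672880
Northwest: 63360·124 = 7856640
East: 30962·105 = 3251010
Northeast: 33522·73 = 2447106
τ̂ = Σ Nₕx̄ₕ = 15227636.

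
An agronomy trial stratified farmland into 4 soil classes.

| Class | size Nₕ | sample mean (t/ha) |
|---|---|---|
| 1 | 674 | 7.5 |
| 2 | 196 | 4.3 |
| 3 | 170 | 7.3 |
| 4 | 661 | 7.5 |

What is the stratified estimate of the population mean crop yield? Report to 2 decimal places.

7.11

N = 1701; weights Wₕ = Nₕ/N = (0.3962, 0.1152, 0.0999, 0.3886).
x̄_st = Σ Wₕ·x̄ₕ = 0.3962·7.5 + 0.1152·4.3 + 0.0999·7.3 + 0.3886·7.5 ≈ 7.1113...
→ 7.11.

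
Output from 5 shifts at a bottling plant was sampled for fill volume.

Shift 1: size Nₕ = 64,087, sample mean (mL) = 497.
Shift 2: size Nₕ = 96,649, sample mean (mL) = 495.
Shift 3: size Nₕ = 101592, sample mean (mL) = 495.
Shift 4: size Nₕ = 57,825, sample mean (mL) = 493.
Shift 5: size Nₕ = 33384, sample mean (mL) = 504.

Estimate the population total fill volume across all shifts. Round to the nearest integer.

175313795

1: 64087·497 = 31851239
2: 96649·495 = 47841255
3: 101592·495 = 50288040
4: 57825·493 = 28507725
5: 33384·504 = 16825536
τ̂ = Σ Nₕx̄ₕ = 175313795.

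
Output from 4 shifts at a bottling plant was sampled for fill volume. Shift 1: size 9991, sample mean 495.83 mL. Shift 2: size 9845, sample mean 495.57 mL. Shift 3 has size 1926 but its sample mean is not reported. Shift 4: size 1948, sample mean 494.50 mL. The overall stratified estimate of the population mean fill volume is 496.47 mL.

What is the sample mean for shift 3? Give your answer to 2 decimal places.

N = 9991 + 9845 + 1926 + 1948 = 23710.
Overall total = μ·N = 496.47·23710 = 11771303.7.
Subtract the known strata: 9991·495.83 + 9845·495.57 + 1948·494.50 = 10796010.18.
Remaining total for shift 3: 11771303.7 − 10796010.18 = 975293.52.
Divide by its size: 975293.52 / 1926 = 506.3829... → 506.38.

506.38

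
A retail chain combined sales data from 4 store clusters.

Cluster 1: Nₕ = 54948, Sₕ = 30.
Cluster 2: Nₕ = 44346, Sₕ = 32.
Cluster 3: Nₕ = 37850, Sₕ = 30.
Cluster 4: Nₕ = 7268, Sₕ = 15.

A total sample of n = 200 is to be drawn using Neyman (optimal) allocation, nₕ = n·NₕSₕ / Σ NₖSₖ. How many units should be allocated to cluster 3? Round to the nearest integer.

53

1: NₕSₕ = 54948·30 = 1648440
2: NₕSₕ = 44346·32 = 1419072
3: NₕSₕ = 37850·30 = 1135500
4: NₕSₕ = 7268·15 = 109020
Σ NₕSₕ = 4312032.
n_3 = 200·1135500/4312032 = 52.667... → 53.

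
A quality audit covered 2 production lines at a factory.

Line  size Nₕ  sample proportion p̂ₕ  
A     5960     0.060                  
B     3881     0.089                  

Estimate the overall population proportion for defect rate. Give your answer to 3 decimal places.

0.071

Wₕ = Nₕ/N with N = 9841: 0.6056, 0.3944.
p̂_st = 0.6056·0.060 + 0.3944·0.089 ≈ 0.07144... → 0.071.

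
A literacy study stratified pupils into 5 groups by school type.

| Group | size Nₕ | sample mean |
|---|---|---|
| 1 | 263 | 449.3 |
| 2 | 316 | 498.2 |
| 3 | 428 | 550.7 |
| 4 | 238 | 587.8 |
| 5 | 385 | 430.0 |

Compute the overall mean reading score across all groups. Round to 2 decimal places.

N = 1630; weights Wₕ = Nₕ/N = (0.1613, 0.1939, 0.2626, 0.1460, 0.2362).
x̄_st = Σ Wₕ·x̄ₕ = 0.1613·449.3 + 0.1939·498.2 + 0.2626·550.7 + 0.1460·587.8 + 0.2362·430.0 ≈ 501.0694...
→ 501.07.

501.07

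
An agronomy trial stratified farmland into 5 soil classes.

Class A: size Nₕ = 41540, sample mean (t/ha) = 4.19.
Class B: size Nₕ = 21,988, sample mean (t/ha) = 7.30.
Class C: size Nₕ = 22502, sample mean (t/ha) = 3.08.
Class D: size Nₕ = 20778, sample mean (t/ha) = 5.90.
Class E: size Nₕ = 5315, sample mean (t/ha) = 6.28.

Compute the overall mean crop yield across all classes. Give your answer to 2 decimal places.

N = 112123; weights Wₕ = Nₕ/N = (0.3705, 0.1961, 0.2007, 0.1853, 0.0474).
x̄_st = Σ Wₕ·x̄ₕ = 0.3705·4.19 + 0.1961·7.30 + 0.2007·3.08 + 0.1853·5.90 + 0.0474·6.28 ≈ 4.9931...
→ 4.99.

4.99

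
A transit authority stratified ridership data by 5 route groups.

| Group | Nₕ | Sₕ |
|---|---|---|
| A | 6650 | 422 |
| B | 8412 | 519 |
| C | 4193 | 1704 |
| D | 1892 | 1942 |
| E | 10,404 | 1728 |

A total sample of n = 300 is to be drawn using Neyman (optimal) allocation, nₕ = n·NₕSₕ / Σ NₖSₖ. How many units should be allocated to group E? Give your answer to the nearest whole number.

150

A: NₕSₕ = 6650·422 = 2806300
B: NₕSₕ = 8412·519 = 4365828
C: NₕSₕ = 4193·1704 = 7144872
D: NₕSₕ = 1892·1942 = 3674264
E: NₕSₕ = 10404·1728 = 17978112
Σ NₕSₕ = 35969376.
n_E = 300·17978112/35969376 = 149.945... → 150.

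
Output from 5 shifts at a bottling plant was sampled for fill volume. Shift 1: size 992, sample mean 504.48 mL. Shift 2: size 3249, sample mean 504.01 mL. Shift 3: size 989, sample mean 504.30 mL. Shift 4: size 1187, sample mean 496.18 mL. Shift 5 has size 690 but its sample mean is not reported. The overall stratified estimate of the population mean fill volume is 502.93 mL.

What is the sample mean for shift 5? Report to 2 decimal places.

N = 992 + 3249 + 989 + 1187 + 690 = 7107.
Overall total = μ·N = 502.93·7107 = 3574323.51.
Subtract the known strata: 992·504.48 + 3249·504.01 + 989·504.30 + 1187·496.18 = 3225691.01.
Remaining total for shift 5: 3574323.51 − 3225691.01 = 348632.5.
Divide by its size: 348632.5 / 690 = 505.2645... → 505.26.

505.26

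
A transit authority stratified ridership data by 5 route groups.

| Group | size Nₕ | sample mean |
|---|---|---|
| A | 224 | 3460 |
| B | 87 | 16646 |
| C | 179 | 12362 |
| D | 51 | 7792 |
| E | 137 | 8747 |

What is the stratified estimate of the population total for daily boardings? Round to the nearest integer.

Population total = Σ Nₕ·x̄ₕ (each stratum's size times its mean).
224·3460 + 87·16646 + 179·12362 + 51·7792 + 137·8747 = 775040 + 1448202 + 2212798 + 397392 + 1198339 = 6031771.

6031771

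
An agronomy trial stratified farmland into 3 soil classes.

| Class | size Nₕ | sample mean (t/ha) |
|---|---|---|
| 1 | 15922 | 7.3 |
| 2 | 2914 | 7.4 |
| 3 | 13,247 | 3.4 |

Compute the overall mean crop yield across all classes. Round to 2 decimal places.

5.70

N = 32083; weights Wₕ = Nₕ/N = (0.4963, 0.0908, 0.4129).
x̄_st = Σ Wₕ·x̄ₕ = 0.4963·7.3 + 0.0908·7.4 + 0.4129·3.4 ≈ 5.6988...
→ 5.70.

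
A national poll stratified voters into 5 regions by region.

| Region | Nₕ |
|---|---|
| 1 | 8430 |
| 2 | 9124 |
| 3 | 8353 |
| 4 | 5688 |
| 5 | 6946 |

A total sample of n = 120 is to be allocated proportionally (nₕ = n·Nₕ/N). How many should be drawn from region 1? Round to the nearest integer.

Share of region 1 = 8430/38541 = 0.21873.
Allocate 120 × 0.21873 = 26.247... → 26.

26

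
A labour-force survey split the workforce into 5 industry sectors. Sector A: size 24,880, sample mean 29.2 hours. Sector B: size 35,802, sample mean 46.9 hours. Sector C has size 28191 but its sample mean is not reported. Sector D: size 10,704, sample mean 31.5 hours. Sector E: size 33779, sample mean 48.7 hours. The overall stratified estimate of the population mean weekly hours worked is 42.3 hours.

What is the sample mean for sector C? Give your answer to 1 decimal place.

Σ Nₕx̄ₕ = N·μ, so 28191·x̄_C = 133356·42.3 − (24880·29.2 + 35802·46.9 + 10704·31.5 + 33779·48.7).
= 5640958.8 − 4387823.1 = 1253135.7.
x̄_C = 1253135.7 / 28191 = 44.452... → 44.5.

44.5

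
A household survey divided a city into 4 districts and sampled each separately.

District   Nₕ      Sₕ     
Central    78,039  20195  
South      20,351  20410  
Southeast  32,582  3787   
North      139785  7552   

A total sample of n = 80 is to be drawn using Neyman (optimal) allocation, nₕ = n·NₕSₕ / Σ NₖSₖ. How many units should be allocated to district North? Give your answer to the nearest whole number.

27

Σ NₕSₕ = 78039·20195 + 20351·20410 + 32582·3787 + 139785·7552 = 3170405869.
Share for North: 1055656320/3170405869 = 0.33297.
n_North = 80 × 0.33297 = 26.638... → 27.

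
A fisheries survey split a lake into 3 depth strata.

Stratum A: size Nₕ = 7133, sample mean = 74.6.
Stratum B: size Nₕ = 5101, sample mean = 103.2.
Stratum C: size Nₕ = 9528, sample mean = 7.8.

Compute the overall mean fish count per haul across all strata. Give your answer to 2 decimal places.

N = 21762; weights Wₕ = Nₕ/N = (0.3278, 0.2344, 0.4378).
x̄_st = Σ Wₕ·x̄ₕ = 0.3278·74.6 + 0.2344·103.2 + 0.4378·7.8 ≈ 52.0570...
→ 52.06.

52.06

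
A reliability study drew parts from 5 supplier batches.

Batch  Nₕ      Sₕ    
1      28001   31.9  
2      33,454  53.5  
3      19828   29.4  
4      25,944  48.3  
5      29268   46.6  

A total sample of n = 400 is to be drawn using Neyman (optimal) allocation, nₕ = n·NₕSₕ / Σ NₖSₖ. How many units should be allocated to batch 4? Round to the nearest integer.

1: NₕSₕ = 28001·31.9 = 893231.9
2: NₕSₕ = 33454·53.5 = 1789789
3: NₕSₕ = 19828·29.4 = 582943.2
4: NₕSₕ = 25944·48.3 = 1253095.2
5: NₕSₕ = 29268·46.6 = 1363888.8
Σ NₕSₕ = 5882948.1.
n_4 = 400·1253095.2/5882948.1 = 85.202... → 85.

85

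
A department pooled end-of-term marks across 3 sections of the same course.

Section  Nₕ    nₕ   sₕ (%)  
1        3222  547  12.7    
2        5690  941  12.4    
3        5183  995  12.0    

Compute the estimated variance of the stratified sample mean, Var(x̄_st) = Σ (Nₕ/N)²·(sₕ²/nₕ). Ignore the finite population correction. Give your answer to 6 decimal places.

N = 14095; Wₕ = Nₕ/N.
section 1: (3222/14095)²·12.7²/547 = 0.015407814
section 2: (5690/14095)²·12.4²/941 = 0.026628587
section 3: (5183/14095)²·12.0²/995 = 0.019569137
Sum = 0.061605538 → 0.061606.

0.061606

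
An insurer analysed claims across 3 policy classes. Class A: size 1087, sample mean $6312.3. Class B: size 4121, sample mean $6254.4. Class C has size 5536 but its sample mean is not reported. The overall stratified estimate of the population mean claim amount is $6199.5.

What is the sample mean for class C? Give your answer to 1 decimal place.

6136.5

Σ Nₕx̄ₕ = N·μ, so 5536·x̄_C = 10744·6199.5 − (1087·6312.3 + 4121·6254.4).
= 66607428 − 32635852.5 = 33971575.5.
x̄_C = 33971575.5 / 5536 = 6136.484... → 6136.5.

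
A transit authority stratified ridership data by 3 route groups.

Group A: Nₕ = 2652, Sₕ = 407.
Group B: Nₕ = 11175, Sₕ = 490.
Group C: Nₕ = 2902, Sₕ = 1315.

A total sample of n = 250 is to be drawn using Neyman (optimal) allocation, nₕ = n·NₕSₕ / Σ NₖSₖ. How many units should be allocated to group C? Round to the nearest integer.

Σ NₕSₕ = 2652·407 + 11175·490 + 2902·1315 = 10371244.
Share for C: 3816130/10371244 = 0.36795.
n_C = 250 × 0.36795 = 91.988... → 92.

92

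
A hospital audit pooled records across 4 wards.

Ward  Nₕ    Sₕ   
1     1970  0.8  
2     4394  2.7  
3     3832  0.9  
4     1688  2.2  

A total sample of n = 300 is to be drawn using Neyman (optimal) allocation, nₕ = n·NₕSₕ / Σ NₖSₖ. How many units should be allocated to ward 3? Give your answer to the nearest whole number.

Σ NₕSₕ = 1970·0.8 + 4394·2.7 + 3832·0.9 + 1688·2.2 = 20602.2.
Share for 3: 3448.8/20602.2 = 0.16740.
n_3 = 300 × 0.16740 = 50.220... → 50.

50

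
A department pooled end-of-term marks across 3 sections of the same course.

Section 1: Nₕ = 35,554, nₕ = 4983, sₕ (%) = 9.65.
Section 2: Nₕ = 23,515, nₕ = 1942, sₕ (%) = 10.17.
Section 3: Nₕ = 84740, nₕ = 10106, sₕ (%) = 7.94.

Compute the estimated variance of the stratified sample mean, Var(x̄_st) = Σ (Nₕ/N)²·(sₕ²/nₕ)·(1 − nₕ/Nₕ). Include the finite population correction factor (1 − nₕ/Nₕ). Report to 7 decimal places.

N = 143809; Wₕ = Nₕ/N.
section 1: (35554/143809)²·9.65²/4983·(1 − 4983/35554) = 0.0009821769
section 2: (23515/143809)²·10.17²/1942·(1 − 1942/23515) = 0.0013063997
section 3: (84740/143809)²·7.94²/10106·(1 − 10106/84740) = 0.0019077205
Sum = 0.0041962972 → 0.0041963.

0.0041963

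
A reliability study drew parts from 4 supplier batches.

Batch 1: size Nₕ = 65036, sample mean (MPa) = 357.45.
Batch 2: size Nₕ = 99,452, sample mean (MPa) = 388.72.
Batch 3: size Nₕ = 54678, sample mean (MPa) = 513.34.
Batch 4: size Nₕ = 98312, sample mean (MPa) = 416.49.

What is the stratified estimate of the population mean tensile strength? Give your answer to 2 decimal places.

N = 317478; weights Wₕ = Nₕ/N = (0.2049, 0.3133, 0.1722, 0.3097).
x̄_st = Σ Wₕ·x̄ₕ = 0.2049·357.45 + 0.3133·388.72 + 0.1722·513.34 + 0.3097·416.49 ≈ 412.3765...
→ 412.38.

412.38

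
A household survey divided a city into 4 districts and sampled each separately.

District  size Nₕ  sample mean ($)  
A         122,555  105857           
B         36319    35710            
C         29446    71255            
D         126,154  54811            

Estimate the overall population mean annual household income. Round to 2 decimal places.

74038.10

N = 314474; weights Wₕ = Nₕ/N = (0.3897, 0.1155, 0.0936, 0.4012).
x̄_st = Σ Wₕ·x̄ₕ = 0.3897·105857 + 0.1155·35710 + 0.0936·71255 + 0.4012·54811 ≈ 74038.1009...
→ 74038.10.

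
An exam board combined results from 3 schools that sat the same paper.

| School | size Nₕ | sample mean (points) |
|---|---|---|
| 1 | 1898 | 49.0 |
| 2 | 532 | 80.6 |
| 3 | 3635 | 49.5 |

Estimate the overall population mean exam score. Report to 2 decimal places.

52.07

N = 6065; weights Wₕ = Nₕ/N = (0.3129, 0.0877, 0.5993).
x̄_st = Σ Wₕ·x̄ₕ = 0.3129·49.0 + 0.0877·80.6 + 0.5993·49.5 ≈ 52.0715...
→ 52.07.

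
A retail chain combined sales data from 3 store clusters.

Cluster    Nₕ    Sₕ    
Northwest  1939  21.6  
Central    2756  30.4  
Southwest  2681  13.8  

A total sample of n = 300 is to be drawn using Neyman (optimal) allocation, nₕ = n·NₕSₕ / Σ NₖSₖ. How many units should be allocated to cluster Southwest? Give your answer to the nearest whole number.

Σ NₕSₕ = 1939·21.6 + 2756·30.4 + 2681·13.8 = 162662.6.
Share for Southwest: 36997.8/162662.6 = 0.22745.
n_Southwest = 300 × 0.22745 = 68.235... → 68.

68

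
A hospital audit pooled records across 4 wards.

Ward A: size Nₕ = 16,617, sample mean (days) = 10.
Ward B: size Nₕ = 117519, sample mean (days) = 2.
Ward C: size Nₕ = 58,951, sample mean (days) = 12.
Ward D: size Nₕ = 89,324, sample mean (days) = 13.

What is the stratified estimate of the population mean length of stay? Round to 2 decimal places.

8.04

N = 16617 + 117519 + 58951 + 89324 = 282411.
Overall mean = Σ (Nₕ/N)·x̄ₕ — weight by population share, not a simple average.
Σ Nₕx̄ₕ = 16617·10 + 117519·2 + 58951·12 + 89324·13 = 166170 + 235038 + 707412 + 1161212 = 2269832.
Divide by N: 2269832 / 282411 = 8.0373... → 8.04.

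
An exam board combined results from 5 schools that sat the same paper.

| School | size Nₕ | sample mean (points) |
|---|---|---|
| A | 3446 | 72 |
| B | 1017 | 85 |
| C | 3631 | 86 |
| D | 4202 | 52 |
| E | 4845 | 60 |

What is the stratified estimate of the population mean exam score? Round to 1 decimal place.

67.4

N = 17141; weights Wₕ = Nₕ/N = (0.2010, 0.0593, 0.2118, 0.2451, 0.2827).
x̄_st = Σ Wₕ·x̄ₕ = 0.2010·72 + 0.0593·85 + 0.2118·86 + 0.2451·52 + 0.2827·60 ≈ 67.442...
→ 67.4.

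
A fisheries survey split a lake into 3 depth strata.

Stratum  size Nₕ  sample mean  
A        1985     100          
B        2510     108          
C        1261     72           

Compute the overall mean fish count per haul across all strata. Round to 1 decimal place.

97.4

N = 1985 + 2510 + 1261 = 5756.
Weight each subgroup mean by Nₕ/N and sum.
Σ Nₕx̄ₕ = 1985·100 + 2510·108 + 1261·72 = 198500 + 271080 + 90792 = 560372.
Divide by N: 560372 / 5756 = 97.354... → 97.4.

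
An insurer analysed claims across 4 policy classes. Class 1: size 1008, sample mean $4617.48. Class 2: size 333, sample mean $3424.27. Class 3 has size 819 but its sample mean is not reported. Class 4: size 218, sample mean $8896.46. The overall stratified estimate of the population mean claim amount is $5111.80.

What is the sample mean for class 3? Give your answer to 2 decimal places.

5398.94

Σ Nₕx̄ₕ = N·μ, so 819·x̄_3 = 2378·5111.80 − (1008·4617.48 + 333·3424.27 + 218·8896.46).
= 12155860.4 − 7734130.03 = 4421730.37.
x̄_3 = 4421730.37 / 819 = 5398.9382... → 5398.94.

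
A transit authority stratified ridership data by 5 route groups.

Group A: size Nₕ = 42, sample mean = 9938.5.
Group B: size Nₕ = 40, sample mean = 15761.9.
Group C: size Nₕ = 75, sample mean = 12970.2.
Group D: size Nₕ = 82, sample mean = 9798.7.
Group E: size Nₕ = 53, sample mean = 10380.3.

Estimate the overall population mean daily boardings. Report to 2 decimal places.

11555.85

N = 292; weights Wₕ = Nₕ/N = (0.1438, 0.1370, 0.2568, 0.2808, 0.1815).
x̄_st = Σ Wₕ·x̄ₕ = 0.1438·9938.5 + 0.1370·15761.9 + 0.2568·12970.2 + 0.2808·9798.7 + 0.1815·10380.3 ≈ 11555.8469...
→ 11555.85.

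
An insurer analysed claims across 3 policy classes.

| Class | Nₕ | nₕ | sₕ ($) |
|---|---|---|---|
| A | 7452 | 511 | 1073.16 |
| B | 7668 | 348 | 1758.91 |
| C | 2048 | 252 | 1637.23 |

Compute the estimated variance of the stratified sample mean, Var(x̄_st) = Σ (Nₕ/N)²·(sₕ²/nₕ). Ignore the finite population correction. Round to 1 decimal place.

2349.5

N = 17168. Term for each stratum: Wₕ²sₕ²/nₕ.
Var(x̄_st) = 424.6336 + 1773.5065 + 151.3698 = 2349.5099 → 2349.5.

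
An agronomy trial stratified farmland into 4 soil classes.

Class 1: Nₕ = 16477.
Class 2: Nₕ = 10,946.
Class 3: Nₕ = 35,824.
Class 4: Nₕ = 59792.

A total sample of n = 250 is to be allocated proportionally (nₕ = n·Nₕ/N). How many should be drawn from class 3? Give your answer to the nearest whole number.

73

N = 16477 + 10946 + 35824 + 59792 = 123039.
n_3 = 250·35824/123039 = 72.790... → 73.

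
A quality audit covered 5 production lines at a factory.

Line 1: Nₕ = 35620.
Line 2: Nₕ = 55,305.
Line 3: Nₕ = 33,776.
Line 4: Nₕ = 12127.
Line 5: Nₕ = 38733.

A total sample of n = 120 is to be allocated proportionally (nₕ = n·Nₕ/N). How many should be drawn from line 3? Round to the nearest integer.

23

N = 35620 + 55305 + 33776 + 12127 + 38733 = 175561.
n_3 = 120·33776/175561 = 23.087... → 23.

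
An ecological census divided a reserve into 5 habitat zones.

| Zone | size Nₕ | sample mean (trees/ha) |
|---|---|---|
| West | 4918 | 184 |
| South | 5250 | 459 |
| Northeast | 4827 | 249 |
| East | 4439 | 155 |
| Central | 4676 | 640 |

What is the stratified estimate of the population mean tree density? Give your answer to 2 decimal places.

339.99

N = 4918 + 5250 + 4827 + 4439 + 4676 = 24110.
The stratified mean weights each stratum mean by its population share Nₕ/N.
Σ Nₕx̄ₕ = 4918·184 + 5250·459 + 4827·249 + 4439·155 + 4676·640 = 904912 + 2409750 + 1201923 + 688045 + 2992640 = 8197270.
Divide by N: 8197270 / 24110 = 339.9946... → 339.99.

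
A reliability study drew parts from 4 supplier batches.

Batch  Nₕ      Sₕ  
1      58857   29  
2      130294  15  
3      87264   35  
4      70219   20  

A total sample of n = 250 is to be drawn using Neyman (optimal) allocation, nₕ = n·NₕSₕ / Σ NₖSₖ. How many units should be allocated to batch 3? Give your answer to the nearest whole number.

Σ NₕSₕ = 58857·29 + 130294·15 + 87264·35 + 70219·20 = 8119883.
Share for 3: 3054240/8119883 = 0.37614.
n_3 = 250 × 0.37614 = 94.036... → 94.

94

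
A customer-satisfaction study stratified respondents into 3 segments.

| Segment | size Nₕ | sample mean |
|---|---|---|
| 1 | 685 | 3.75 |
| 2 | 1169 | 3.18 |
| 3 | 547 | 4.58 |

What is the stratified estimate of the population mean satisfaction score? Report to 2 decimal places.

3.66

x̄_st = (Σ Nₕx̄ₕ) / (Σ Nₕ) = (685·3.75 + 1169·3.18 + 547·4.58) / 2401
= 8791.43 / 2401 = 3.6616... → 3.66.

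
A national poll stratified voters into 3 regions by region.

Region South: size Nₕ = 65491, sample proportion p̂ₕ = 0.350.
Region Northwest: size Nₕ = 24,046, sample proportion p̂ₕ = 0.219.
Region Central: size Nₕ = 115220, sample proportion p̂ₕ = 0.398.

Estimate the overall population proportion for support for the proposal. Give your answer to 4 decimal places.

0.3616

N = 65491 + 24046 + 115220 = 204757.
Overall proportion = Σ (Nₕ/N)·p̂ₕ.
Σ Nₕp̂ₕ = 22921.85 + 5266.074 + 45857.56 = 74045.484.
74045.484 / 204757 = 0.361626... → 0.3616.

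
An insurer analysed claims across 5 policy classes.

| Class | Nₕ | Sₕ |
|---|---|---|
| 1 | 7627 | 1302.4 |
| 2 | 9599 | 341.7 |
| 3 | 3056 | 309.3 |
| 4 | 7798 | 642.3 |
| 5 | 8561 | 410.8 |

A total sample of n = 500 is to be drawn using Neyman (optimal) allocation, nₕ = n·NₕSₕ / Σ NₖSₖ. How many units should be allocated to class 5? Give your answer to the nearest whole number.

1: NₕSₕ = 7627·1302.4 = 9933404.8
2: NₕSₕ = 9599·341.7 = 3279978.3
3: NₕSₕ = 3056·309.3 = 945220.8
4: NₕSₕ = 7798·642.3 = 5008655.4
5: NₕSₕ = 8561·410.8 = 3516858.8
Σ NₕSₕ = 22684118.1.
n_5 = 500·3516858.8/22684118.1 = 77.518... → 78.

78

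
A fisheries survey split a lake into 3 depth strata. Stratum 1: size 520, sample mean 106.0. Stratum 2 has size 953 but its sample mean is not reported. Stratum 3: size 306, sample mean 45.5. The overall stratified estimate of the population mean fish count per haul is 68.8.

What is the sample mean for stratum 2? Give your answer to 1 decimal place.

N = 520 + 953 + 306 = 1779.
Overall total = μ·N = 68.8·1779 = 122395.2.
Subtract the known strata: 520·106.0 + 306·45.5 = 69043.
Remaining total for stratum 2: 122395.2 − 69043 = 53352.2.
Divide by its size: 53352.2 / 953 = 55.983... → 56.0.

56.0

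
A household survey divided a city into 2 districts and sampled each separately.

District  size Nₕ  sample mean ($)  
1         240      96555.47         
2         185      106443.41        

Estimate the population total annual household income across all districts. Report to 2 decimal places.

42865343.65

1: 240·96555.47 = 23173312.8
2: 185·106443.41 = 19692030.85
τ̂ = Σ Nₕx̄ₕ = 42865343.65.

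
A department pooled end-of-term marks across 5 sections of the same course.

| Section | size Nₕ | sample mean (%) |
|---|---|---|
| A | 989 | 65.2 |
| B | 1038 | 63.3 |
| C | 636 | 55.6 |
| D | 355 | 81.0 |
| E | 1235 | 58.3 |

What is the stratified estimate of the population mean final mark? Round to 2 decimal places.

N = 989 + 1038 + 636 + 355 + 1235 = 4253.
Weight each subgroup mean by Nₕ/N and sum.
Σ Nₕx̄ₕ = 989·65.2 + 1038·63.3 + 636·55.6 + 355·81.0 + 1235·58.3 = 64482.8 + 65705.4 + 35361.6 + 28755 + 72000.5 = 266305.3.
Divide by N: 266305.3 / 4253 = 62.6159... → 62.62.

62.62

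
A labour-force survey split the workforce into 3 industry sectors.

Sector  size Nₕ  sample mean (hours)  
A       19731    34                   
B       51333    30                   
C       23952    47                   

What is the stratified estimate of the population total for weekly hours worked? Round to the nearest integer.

3336588

Population total = Σ Nₕ·x̄ₕ (each stratum's size times its mean).
19731·34 + 51333·30 + 23952·47 = 670854 + 1539990 + 1125744 = 3336588.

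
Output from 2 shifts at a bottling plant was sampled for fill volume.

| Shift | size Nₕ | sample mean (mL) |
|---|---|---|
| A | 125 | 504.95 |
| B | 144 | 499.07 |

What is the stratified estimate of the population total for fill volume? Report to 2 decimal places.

134984.83

A: 125·504.95 = 63118.75
B: 144·499.07 = 71866.08
τ̂ = Σ Nₕx̄ₕ = 134984.83.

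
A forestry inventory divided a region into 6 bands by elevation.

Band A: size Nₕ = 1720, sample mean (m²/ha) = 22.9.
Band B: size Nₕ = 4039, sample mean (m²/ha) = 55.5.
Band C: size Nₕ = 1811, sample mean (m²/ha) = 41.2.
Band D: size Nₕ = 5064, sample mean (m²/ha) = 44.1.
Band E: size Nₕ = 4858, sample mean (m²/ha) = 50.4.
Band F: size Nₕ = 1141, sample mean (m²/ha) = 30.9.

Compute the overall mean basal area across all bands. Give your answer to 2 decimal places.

x̄_st = (Σ Nₕx̄ₕ) / (Σ Nₕ) = (1720·22.9 + 4039·55.5 + 1811·41.2 + 5064·44.1 + 4858·50.4 + 1141·30.9) / 18633
= 841588.2 / 18633 = 45.1665... → 45.17.

45.17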